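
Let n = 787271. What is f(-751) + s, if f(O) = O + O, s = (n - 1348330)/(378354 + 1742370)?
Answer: -3185888507/2120724 ≈ -1502.3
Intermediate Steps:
s = -561059/2120724 (s = (787271 - 1348330)/(378354 + 1742370) = -561059/2120724 ≈ -0.26456)
f(O) = 2*O
f(-751) + s = 2*(-751) - 561059/2120724 = -1502 - 561059/2120724 = -3185888507/2120724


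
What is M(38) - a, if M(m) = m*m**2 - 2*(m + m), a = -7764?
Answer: 62484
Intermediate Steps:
M(m) = m**3 - 4*m (M(m) = m**3 - 2*2*m = m**3 - 4*m)
M(38) - a = 38*(-4 + 38**2) - 1*(-7764) = 38*(-4 + 1444) + 7764 = 38*1440 + 7764 = 54720 + 7764 = 62484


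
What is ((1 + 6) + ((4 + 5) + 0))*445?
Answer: 7120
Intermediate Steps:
((1 + 6) + ((4 + 5) + 0))*445 = (7 + (9 + 0))*445 = (7 + 9)*445 = 16*445 = 7120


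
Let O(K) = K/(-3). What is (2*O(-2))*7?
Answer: 28/3 ≈ 9.3333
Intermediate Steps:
O(K) = -K/3 (O(K) = K*(-1/3) = -K/3)
(2*O(-2))*7 = (2*(-1/3*(-2)))*7 = (2*(2/3))*7 = (4/3)*7 = 28/3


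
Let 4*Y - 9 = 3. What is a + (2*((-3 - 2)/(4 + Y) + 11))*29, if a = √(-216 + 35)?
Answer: 4176/7 + I*√181 ≈ 596.57 + 13.454*I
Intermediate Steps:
Y = 3 (Y = 9/4 + (¼)*3 = 9/4 + ¾ = 3)
a = I*√181 (a = √(-181) = I*√181 ≈ 13.454*I)
a + (2*((-3 - 2)/(4 + Y) + 11))*29 = I*√181 + (2*((-3 - 2)/(4 + 3) + 11))*29 = I*√181 + (2*(-5/7 + 11))*29 = I*√181 + (2*(72/7))*29 = I*√181 + (144/7)*29 = I*√181 + 4176/7 = 4176/7 + I*√181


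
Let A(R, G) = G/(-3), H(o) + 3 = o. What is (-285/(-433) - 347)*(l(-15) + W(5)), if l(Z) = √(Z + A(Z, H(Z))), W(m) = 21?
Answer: -3149286/433 - 449898*I/433 ≈ -7273.2 - 1039.0*I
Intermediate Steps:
H(o) = -3 + o
A(R, G) = -G/3 (A(R, G) = G*(-⅓) = -G/3)
l(Z) = √(1 + 2*Z/3) (l(Z) = √(Z - (-3 + Z)/3) = √(Z + (1 - Z/3)) = √(1 + 2*Z/3))
(-285/(-433) - 347)*(l(-15) + W(5)) = (-285/(-433) - 347)*(√(9 + 6*(-15))/3 + 21) = (-285*(-1/433) - 347)*(√(9 - 90)/3 + 21) = (285/433 - 347)*(√(-81)/3 + 21) = -149966*((9*I)/3 + 21)/433 = -149966*(3*I + 21)/433 = -149966*(21 + 3*I)/433 = -3149286/433 - 449898*I/433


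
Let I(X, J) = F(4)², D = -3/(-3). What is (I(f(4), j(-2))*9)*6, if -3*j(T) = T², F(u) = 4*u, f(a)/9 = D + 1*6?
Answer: 13824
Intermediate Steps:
D = 1 (D = -3*(-⅓) = 1)
f(a) = 63 (f(a) = 9*(1 + 1*6) = 9*(1 + 6) = 9*7 = 63)
j(T) = -T²/3
I(X, J) = 256 (I(X, J) = (4*4)² = 16² = 256)
(I(f(4), j(-2))*9)*6 = (256*9)*6 = 2304*6 = 13824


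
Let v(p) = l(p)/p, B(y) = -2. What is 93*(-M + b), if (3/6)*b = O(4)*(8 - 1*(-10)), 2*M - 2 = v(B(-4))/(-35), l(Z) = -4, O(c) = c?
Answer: 465558/35 ≈ 13302.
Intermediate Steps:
v(p) = -4/p
M = 34/35 (M = 1 + (-4/(-2)/(-35))/2 = 1 + (-4*(-½)*(-1/35))/2 = 1 + (2*(-1/35))/2 = 1 + (½)*(-2/35) = 1 - 1/35 = 34/35 ≈ 0.97143)
b = 144 (b = 2*(4*(8 - 1*(-10))) = 2*(4*(8 + 10)) = 2*(4*18) = 2*72 = 144)
93*(-M + b) = 93*(-1*34/35 + 144) = 93*(-34/35 + 144) = 93*(5006/35) = 465558/35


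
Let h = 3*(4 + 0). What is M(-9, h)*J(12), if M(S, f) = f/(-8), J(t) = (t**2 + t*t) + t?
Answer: -450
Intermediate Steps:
h = 12 (h = 3*4 = 12)
J(t) = t + 2*t**2 (J(t) = (t**2 + t**2) + t = 2*t**2 + t = t + 2*t**2)
M(S, f) = -f/8 (M(S, f) = f*(-1/8) = -f/8)
M(-9, h)*J(12) = (-1/8*12)*(12*(1 + 2*12)) = -18*(1 + 24) = -18*25 = -3/2*300 = -450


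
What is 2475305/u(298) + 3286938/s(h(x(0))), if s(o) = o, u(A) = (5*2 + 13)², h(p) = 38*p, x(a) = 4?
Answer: 1057518281/40204 ≈ 26304.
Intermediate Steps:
u(A) = 529 (u(A) = (10 + 13)² = 23² = 529)
2475305/u(298) + 3286938/s(h(x(0))) = 2475305/529 + 3286938/((38*4)) = 2475305*(1/529) + 3286938/152 = 2475305/529 + 3286938*(1/152) = 2475305/529 + 1643469/76 = 1057518281/40204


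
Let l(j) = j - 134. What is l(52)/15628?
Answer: -41/7814 ≈ -0.0052470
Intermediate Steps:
l(j) = -134 + j
l(52)/15628 = (-134 + 52)/15628 = -82*1/15628 = -41/7814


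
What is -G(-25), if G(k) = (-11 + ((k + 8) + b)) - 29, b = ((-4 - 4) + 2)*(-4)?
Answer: 33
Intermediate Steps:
b = 24 (b = (-8 + 2)*(-4) = -6*(-4) = 24)
G(k) = -8 + k (G(k) = (-11 + ((k + 8) + 24)) - 29 = (-11 + ((8 + k) + 24)) - 29 = (-11 + (32 + k)) - 29 = (21 + k) - 29 = -8 + k)
-G(-25) = -(-8 - 25) = -1*(-33) = 33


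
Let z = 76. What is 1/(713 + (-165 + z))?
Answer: 1/624 ≈ 0.0016026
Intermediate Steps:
1/(713 + (-165 + z)) = 1/(713 + (-165 + 76)) = 1/(713 - 89) = 1/624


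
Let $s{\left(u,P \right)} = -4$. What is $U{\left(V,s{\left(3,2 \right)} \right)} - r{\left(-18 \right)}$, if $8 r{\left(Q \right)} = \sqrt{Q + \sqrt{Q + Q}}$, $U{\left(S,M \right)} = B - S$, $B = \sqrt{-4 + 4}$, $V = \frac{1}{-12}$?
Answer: $\frac{1}{12} - \frac{\sqrt{-18 + 6 i}}{8} \approx -0.0038834 - 0.53745 i$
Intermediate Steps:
$V = - \frac{1}{12} \approx -0.083333$
$B = 0$ ($B = \sqrt{0} = 0$)
$U{\left(S,M \right)} = - S$ ($U{\left(S,M \right)} = 0 - S = - S$)
$r{\left(Q \right)} = \frac{\sqrt{Q + \sqrt{2} \sqrt{Q}}}{8}$ ($r{\left(Q \right)} = \frac{\sqrt{Q + \sqrt{Q + Q}}}{8} = \frac{\sqrt{Q + \sqrt{2 Q}}}{8} = \frac{\sqrt{Q + \sqrt{2} \sqrt{Q}}}{8}$)
$U{\left(V,s{\left(3,2 \right)} \right)} - r{\left(-18 \right)} = \left(-1\right) \left(- \frac{1}{12}\right) - \frac{\sqrt{-18 + \sqrt{2} \sqrt{-18}}}{8} = \frac{1}{12} - \frac{\sqrt{-18 + \sqrt{2} \cdot 3 i \sqrt{2}}}{8} = \frac{1}{12} - \frac{\sqrt{-18 + 6 i}}{8}$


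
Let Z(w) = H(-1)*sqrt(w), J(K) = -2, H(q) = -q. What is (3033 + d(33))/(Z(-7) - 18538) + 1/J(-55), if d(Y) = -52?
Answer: -454181007/687314902 - 2981*I*sqrt(7)/343657451 ≈ -0.6608 - 2.295e-5*I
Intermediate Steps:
Z(w) = sqrt(w) (Z(w) = (-1*(-1))*sqrt(w) = 1*sqrt(w) = sqrt(w))
(3033 + d(33))/(Z(-7) - 18538) + 1/J(-55) = (3033 - 52)/(sqrt(-7) - 18538) + 1/(-2) = 2981/(I*sqrt(7) - 18538) - 1/2 = 2981/(-18538 + I*sqrt(7)) - 1/2 = -1/2 + 2981/(-18538 + I*sqrt(7))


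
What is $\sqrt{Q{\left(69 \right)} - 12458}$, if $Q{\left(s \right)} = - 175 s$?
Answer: $i \sqrt{24533} \approx 156.63 i$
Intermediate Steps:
$\sqrt{Q{\left(69 \right)} - 12458} = \sqrt{\left(-175\right) 69 - 12458} = \sqrt{-12075 - 12458} = \sqrt{-24533} = i \sqrt{24533}$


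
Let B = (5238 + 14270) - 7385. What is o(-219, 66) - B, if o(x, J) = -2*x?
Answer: -11685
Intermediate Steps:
B = 12123 (B = 19508 - 7385 = 12123)
o(-219, 66) - B = -2*(-219) - 1*12123 = 438 - 12123 = -11685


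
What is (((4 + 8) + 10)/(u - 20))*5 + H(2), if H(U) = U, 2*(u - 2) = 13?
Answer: -174/23 ≈ -7.5652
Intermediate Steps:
u = 17/2 (u = 2 + (½)*13 = 2 + 13/2 = 17/2 ≈ 8.5000)
(((4 + 8) + 10)/(u - 20))*5 + H(2) = (((4 + 8) + 10)/(17/2 - 20))*5 + 2 = ((12 + 10)/(-23/2))*5 + 2 = (22*(-2/23))*5 + 2 = -44/23*5 + 2 = -220/23 + 2 = -174/23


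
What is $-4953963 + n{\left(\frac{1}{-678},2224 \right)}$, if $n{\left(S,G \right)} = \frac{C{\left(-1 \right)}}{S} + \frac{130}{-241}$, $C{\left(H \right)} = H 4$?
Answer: $- \frac{1193251621}{241} \approx -4.9512 \cdot 10^{6}$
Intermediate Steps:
$C{\left(H \right)} = 4 H$
$n{\left(S,G \right)} = - \frac{130}{241} - \frac{4}{S}$ ($n{\left(S,G \right)} = \frac{4 \left(-1\right)}{S} + \frac{130}{-241} = - \frac{4}{S} + 130 \left(- \frac{1}{241}\right) = - \frac{4}{S} - \frac{130}{241} = - \frac{130}{241} - \frac{4}{S}$)
$-4953963 + n{\left(\frac{1}{-678},2224 \right)} = -4953963 - \left(\frac{130}{241} + \frac{4}{\frac{1}{-678}}\right) = -4953963 - \left(\frac{130}{241} + \frac{4}{- \frac{1}{678}}\right) = -4953963 - - \frac{653462}{241} = -4953963 + \left(- \frac{130}{241} + 2712\right) = -4953963 + \frac{653462}{241} = - \frac{1193251621}{241}$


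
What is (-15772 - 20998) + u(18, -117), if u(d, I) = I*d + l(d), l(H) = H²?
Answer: -38552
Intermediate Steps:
u(d, I) = d² + I*d (u(d, I) = I*d + d² = d² + I*d)
(-15772 - 20998) + u(18, -117) = (-15772 - 20998) + 18*(-117 + 18) = -36770 + 18*(-99) = -36770 - 1782 = -38552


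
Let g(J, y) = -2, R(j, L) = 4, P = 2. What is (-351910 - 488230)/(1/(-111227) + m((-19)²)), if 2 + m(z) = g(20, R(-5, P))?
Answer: 93446251780/444909 ≈ 2.1003e+5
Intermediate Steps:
m(z) = -4 (m(z) = -2 - 2 = -4)
(-351910 - 488230)/(1/(-111227) + m((-19)²)) = (-351910 - 488230)/(1/(-111227) - 4) = -840140/(-1/111227 - 4) = -840140/(-444909/111227) = -840140*(-111227/444909) = 93446251780/444909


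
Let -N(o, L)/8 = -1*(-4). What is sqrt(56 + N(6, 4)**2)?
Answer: 6*sqrt(30) ≈ 32.863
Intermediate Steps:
N(o, L) = -32 (N(o, L) = -(-8)*(-4) = -8*4 = -32)
sqrt(56 + N(6, 4)**2) = sqrt(56 + (-32)**2) = sqrt(56 + 1024) = sqrt(1080) = 6*sqrt(30)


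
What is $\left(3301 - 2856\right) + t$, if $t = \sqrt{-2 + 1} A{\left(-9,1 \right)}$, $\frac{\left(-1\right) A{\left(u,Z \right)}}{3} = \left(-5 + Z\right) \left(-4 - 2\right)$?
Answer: $445 - 72 i \approx 445.0 - 72.0 i$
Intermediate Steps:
$A{\left(u,Z \right)} = -90 + 18 Z$ ($A{\left(u,Z \right)} = - 3 \left(-5 + Z\right) \left(-4 - 2\right) = - 3 \left(-5 + Z\right) \left(-6\right) = - 3 \left(30 - 6 Z\right) = -90 + 18 Z$)
$t = - 72 i$ ($t = \sqrt{-2 + 1} \left(-90 + 18 \cdot 1\right) = \sqrt{-1} \left(-90 + 18\right) = i \left(-72\right) = - 72 i \approx - 72.0 i$)
$\left(3301 - 2856\right) + t = \left(3301 - 2856\right) - 72 i = 445 - 72 i$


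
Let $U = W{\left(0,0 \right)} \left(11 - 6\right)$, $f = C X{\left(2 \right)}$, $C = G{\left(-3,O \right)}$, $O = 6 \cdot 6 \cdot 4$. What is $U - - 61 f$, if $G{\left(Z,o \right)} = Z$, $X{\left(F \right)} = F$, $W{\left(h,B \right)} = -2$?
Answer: $-376$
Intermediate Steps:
$O = 144$ ($O = 36 \cdot 4 = 144$)
$C = -3$
$f = -6$ ($f = \left(-3\right) 2 = -6$)
$U = -10$ ($U = - 2 \left(11 - 6\right) = \left(-2\right) 5 = -10$)
$U - - 61 f = -10 - \left(-61\right) \left(-6\right) = -10 - 366 = -376$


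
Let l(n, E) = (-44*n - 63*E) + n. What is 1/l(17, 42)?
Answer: -1/3377 ≈ -0.00029612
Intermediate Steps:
l(n, E) = -63*E - 43*n (l(n, E) = (-63*E - 44*n) + n = -63*E - 43*n)
1/l(17, 42) = 1/(-63*42 - 43*17) = 1/(-2646 - 731) = 1/(-3377) = -1/3377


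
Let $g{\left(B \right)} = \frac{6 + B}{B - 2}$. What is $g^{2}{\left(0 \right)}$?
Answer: $9$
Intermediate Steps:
$g{\left(B \right)} = \frac{6 + B}{-2 + B}$
$g^{2}{\left(0 \right)} = \left(\frac{6 + 0}{-2 + 0}\right)^{2} = \left(\frac{1}{-2} \cdot 6\right)^{2} = \left(\left(- \frac{1}{2}\right) 6\right)^{2} = \left(-3\right)^{2} = 9$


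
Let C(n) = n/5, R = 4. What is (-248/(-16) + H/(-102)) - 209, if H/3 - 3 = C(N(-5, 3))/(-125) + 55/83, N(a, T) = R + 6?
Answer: -68294959/352750 ≈ -193.61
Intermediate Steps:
N(a, T) = 10 (N(a, T) = 4 + 6 = 10)
C(n) = n/5 (C(n) = n*(1/5) = n/5)
H = 113502/10375 (H = 9 + 3*(((1/5)*10)/(-125) + 55/83) = 9 + 3*(2*(-1/125) + 55*(1/83)) = 9 + 3*(-2/125 + 55/83) = 9 + 3*(6709/10375) = 9 + 20127/10375 = 113502/10375 ≈ 10.940)
(-248/(-16) + H/(-102)) - 209 = (-248/(-16) + (113502/10375)/(-102)) - 209 = (-248*(-1/16) + (113502/10375)*(-1/102)) - 209 = (31/2 - 18917/176375) - 209 = 5429791/352750 - 209 = -68294959/352750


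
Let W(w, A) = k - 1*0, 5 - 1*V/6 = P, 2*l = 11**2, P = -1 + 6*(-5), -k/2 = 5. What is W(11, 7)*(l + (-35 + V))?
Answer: -2415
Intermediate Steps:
k = -10 (k = -2*5 = -10)
P = -31 (P = -1 - 30 = -31)
l = 121/2 (l = (1/2)*11**2 = (1/2)*121 = 121/2 ≈ 60.500)
V = 216 (V = 30 - 6*(-31) = 30 + 186 = 216)
W(w, A) = -10 (W(w, A) = -10 - 1*0 = -10 + 0 = -10)
W(11, 7)*(l + (-35 + V)) = -10*(121/2 + (-35 + 216)) = -10*(121/2 + 181) = -10*483/2 = -2415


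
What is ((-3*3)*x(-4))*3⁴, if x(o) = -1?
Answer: 729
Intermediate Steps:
((-3*3)*x(-4))*3⁴ = (-3*3*(-1))*3⁴ = -9*(-1)*81 = 9*81 = 729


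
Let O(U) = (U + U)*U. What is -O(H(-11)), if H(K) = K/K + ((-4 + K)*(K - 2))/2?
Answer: -38809/2 ≈ -19405.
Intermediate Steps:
H(K) = 1 + (-4 + K)*(-2 + K)/2 (H(K) = 1 + ((-4 + K)*(-2 + K))*(½) = 1 + (-4 + K)*(-2 + K)/2)
O(U) = 2*U² (O(U) = (2*U)*U = 2*U²)
-O(H(-11)) = -2*(5 + (½)*(-11)² - 3*(-11))² = -2*(5 + (½)*121 + 33)² = -2*(5 + 121/2 + 33)² = -2*(197/2)² = -2*38809/4 = -1*38809/2 = -38809/2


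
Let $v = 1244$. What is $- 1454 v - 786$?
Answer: $-1809562$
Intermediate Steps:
$- 1454 v - 786 = \left(-1454\right) 1244 - 786 = -1808776 - 786 = -1809562$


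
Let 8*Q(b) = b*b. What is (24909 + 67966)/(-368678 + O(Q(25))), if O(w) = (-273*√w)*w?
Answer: -17531376256000/51397258813583 + 6338718750000*√2/51397258813583 ≈ -0.16668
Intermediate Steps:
Q(b) = b²/8 (Q(b) = (b*b)/8 = b²/8)
O(w) = -273*w^(3/2)
(24909 + 67966)/(-368678 + O(Q(25))) = (24909 + 67966)/(-368678 - 273*15625*√2/32) = 92875/(-368678 - 273*15625*√2/32) = 92875/(-368678 - 4265625*√2/32)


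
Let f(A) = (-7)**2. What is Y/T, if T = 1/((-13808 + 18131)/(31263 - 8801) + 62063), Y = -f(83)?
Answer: -6209918911/2042 ≈ -3.0411e+6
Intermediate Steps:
f(A) = 49
Y = -49 (Y = -1*49 = -49)
T = 2042/126733039 (T = 1/(4323/22462 + 62063) = 1/(4323*(1/22462) + 62063) = 1/(393/2042 + 62063) = 1/(126733039/2042) = 2042/126733039 ≈ 1.6113e-5)
Y/T = -49/2042/126733039 = -49*126733039/2042 = -6209918911/2042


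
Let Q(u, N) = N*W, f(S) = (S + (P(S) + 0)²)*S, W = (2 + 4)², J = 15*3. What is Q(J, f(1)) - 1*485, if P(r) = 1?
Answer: -413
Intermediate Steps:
J = 45
W = 36 (W = 6² = 36)
f(S) = S*(1 + S) (f(S) = (S + (1 + 0)²)*S = (S + 1²)*S = (S + 1)*S = (1 + S)*S = S*(1 + S))
Q(u, N) = 36*N (Q(u, N) = N*36 = 36*N)
Q(J, f(1)) - 1*485 = 36*(1*(1 + 1)) - 1*485 = 36*(1*2) - 485 = 36*2 - 485 = 72 - 485 = -413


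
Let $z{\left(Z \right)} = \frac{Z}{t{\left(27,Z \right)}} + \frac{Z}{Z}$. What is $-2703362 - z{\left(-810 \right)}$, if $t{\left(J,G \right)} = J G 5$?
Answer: $- \frac{364954006}{135} \approx -2.7034 \cdot 10^{6}$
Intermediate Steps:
$t{\left(J,G \right)} = 5 G J$ ($t{\left(J,G \right)} = G J 5 = 5 G J$)
$z{\left(Z \right)} = \frac{136}{135}$ ($z{\left(Z \right)} = \frac{Z}{5 Z 27} + \frac{Z}{Z} = \frac{Z}{135 Z} + 1 = Z \frac{1}{135 Z} + 1 = \frac{1}{135} + 1 = \frac{136}{135}$)
$-2703362 - z{\left(-810 \right)} = -2703362 - \frac{136}{135} = - \frac{364954006}{135}$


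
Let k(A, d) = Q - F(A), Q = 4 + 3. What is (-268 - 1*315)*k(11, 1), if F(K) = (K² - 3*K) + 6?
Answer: 50721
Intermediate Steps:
F(K) = 6 + K² - 3*K
Q = 7
k(A, d) = 1 - A² + 3*A (k(A, d) = 7 - (6 + A² - 3*A) = 7 + (-6 - A² + 3*A) = 1 - A² + 3*A)
(-268 - 1*315)*k(11, 1) = (-268 - 1*315)*(1 - 1*11² + 3*11) = (-268 - 315)*(1 - 1*121 + 33) = -583*(1 - 121 + 33) = -583*(-87) = 50721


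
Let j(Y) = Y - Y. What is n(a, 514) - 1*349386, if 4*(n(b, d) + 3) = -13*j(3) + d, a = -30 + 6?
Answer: -698521/2 ≈ -3.4926e+5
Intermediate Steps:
a = -24
j(Y) = 0
n(b, d) = -3 + d/4 (n(b, d) = -3 + (-13*0 + d)/4 = -3 + (0 + d)/4 = -3 + d/4)
n(a, 514) - 1*349386 = (-3 + (¼)*514) - 1*349386 = (-3 + 257/2) - 349386 = 251/2 - 349386 = -698521/2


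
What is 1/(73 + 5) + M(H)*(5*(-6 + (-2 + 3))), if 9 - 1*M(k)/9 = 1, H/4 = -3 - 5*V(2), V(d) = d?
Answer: -140399/78 ≈ -1800.0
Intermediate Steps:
H = -52 (H = 4*(-3 - 5*2) = 4*(-3 - 10) = 4*(-13) = -52)
M(k) = 72 (M(k) = 81 - 9*1 = 81 - 9 = 72)
1/(73 + 5) + M(H)*(5*(-6 + (-2 + 3))) = 1/(73 + 5) + 72*(5*(-6 + (-2 + 3))) = 1/78 + 72*(5*(-6 + 1)) = 1/78 + 72*(5*(-5)) = 1/78 + 72*(-25) = 1/78 - 1800 = -140399/78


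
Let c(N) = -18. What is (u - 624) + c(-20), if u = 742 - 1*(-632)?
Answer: 732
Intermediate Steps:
u = 1374 (u = 742 + 632 = 1374)
(u - 624) + c(-20) = (1374 - 624) - 18 = 750 - 18 = 732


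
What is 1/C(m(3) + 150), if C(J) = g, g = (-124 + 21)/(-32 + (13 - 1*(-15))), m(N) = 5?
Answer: 4/103 ≈ 0.038835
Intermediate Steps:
g = 103/4 (g = -103/(-32 + (13 + 15)) = -103/(-32 + 28) = -103/(-4) = -103*(-¼) = 103/4 ≈ 25.750)
C(J) = 103/4
1/C(m(3) + 150) = 1/(103/4) = 4/103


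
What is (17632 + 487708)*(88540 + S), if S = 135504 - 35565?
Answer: 95245977860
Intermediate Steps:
S = 99939
(17632 + 487708)*(88540 + S) = (17632 + 487708)*(88540 + 99939) = 505340*188479 = 95245977860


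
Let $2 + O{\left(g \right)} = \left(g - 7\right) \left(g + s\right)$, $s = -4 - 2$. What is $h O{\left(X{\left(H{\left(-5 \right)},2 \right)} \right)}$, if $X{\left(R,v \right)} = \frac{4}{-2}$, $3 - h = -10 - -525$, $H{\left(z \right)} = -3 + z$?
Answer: $-35840$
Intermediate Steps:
$s = -6$
$h = -512$ ($h = 3 - \left(-10 - -525\right) = 3 - \left(-10 + 525\right) = 3 - 515 = -512$)
$X{\left(R,v \right)} = -2$ ($X{\left(R,v \right)} = 4 \left(- \frac{1}{2}\right) = -2$)
$O{\left(g \right)} = -2 + \left(-7 + g\right) \left(-6 + g\right)$ ($O{\left(g \right)} = -2 + \left(g - 7\right) \left(g - 6\right) = -2 + \left(-7 + g\right) \left(-6 + g\right)$)
$h O{\left(X{\left(H{\left(-5 \right)},2 \right)} \right)} = - 512 \left(40 + \left(-2\right)^{2} - -26\right) = - 512 \left(40 + 4 + 26\right) = \left(-512\right) 70 = -35840$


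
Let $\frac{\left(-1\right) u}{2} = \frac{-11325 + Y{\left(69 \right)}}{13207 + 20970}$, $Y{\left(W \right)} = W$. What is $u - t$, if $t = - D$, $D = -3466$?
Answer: $- \frac{118434970}{34177} \approx -3465.3$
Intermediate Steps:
$u = \frac{22512}{34177}$ ($u = - 2 \frac{-11325 + 69}{13207 + 20970} = - 2 \left(- \frac{11256}{34177}\right) = - 2 \left(\left(-11256\right) \frac{1}{34177}\right) = \left(-2\right) \left(- \frac{11256}{34177}\right) = \frac{22512}{34177} \approx 0.65869$)
$t = 3466$ ($t = \left(-1\right) \left(-3466\right) = 3466$)
$u - t = \frac{22512}{34177} - 3466 = - \frac{118434970}{34177}$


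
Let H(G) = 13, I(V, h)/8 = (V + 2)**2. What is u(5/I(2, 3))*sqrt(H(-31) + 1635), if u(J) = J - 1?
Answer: -123*sqrt(103)/32 ≈ -39.010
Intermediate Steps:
I(V, h) = 8*(2 + V)**2 (I(V, h) = 8*(V + 2)**2 = 8*(2 + V)**2)
u(J) = -1 + J
u(5/I(2, 3))*sqrt(H(-31) + 1635) = (-1 + 5/((8*(2 + 2)**2)))*sqrt(13 + 1635) = (-1 + 5/((8*4**2)))*sqrt(1648) = (-1 + 5/((8*16)))*(4*sqrt(103)) = (-1 + 5/128)*(4*sqrt(103)) = -123*sqrt(103)/32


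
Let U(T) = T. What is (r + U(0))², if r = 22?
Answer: 484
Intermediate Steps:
(r + U(0))² = (22 + 0)² = 22² = 484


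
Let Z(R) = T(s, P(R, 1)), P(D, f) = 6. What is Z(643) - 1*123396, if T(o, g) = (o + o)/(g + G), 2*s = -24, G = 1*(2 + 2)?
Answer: -616992/5 ≈ -1.2340e+5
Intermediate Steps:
G = 4 (G = 1*4 = 4)
s = -12 (s = (½)*(-24) = -12)
T(o, g) = 2*o/(4 + g) (T(o, g) = (o + o)/(g + 4) = (2*o)/(4 + g) = 2*o/(4 + g))
Z(R) = -12/5 (Z(R) = 2*(-12)/(4 + 6) = 2*(-12)/10 = 2*(-12)*(⅒) = -12/5)
Z(643) - 1*123396 = -12/5 - 1*123396 = -12/5 - 123396 = -616992/5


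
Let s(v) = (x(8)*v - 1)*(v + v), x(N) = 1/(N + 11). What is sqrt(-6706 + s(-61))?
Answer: I*sqrt(2235426)/19 ≈ 78.691*I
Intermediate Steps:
x(N) = 1/(11 + N)
s(v) = 2*v*(-1 + v/19) (s(v) = (v/(11 + 8) - 1)*(v + v) = (v/19 - 1)*(2*v) = (-1 + v/19)*(2*v) = 2*v*(-1 + v/19))
sqrt(-6706 + s(-61)) = sqrt(-6706 + (2/19)*(-61)*(-19 - 61)) = sqrt(-6706 + (2/19)*(-61)*(-80)) = sqrt(-6706 + 9760/19) = sqrt(-117654/19) = I*sqrt(2235426)/19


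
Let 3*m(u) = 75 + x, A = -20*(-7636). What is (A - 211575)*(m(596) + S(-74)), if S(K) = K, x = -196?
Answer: 20187265/3 ≈ 6.7291e+6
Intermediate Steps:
A = 152720
m(u) = -121/3 (m(u) = (75 - 196)/3 = (⅓)*(-121) = -121/3)
(A - 211575)*(m(596) + S(-74)) = (152720 - 211575)*(-121/3 - 74) = -58855*(-343/3) = 20187265/3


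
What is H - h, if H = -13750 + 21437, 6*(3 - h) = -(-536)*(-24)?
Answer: 5540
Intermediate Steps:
h = 2147 (h = 3 - (-268)*(-1*(-24))/3 = 3 - (-268)*24/3 = 3 - 1/6*(-12864) = 3 + 2144 = 2147)
H = 7687
H - h = 7687 - 1*2147 = 7687 - 2147 = 5540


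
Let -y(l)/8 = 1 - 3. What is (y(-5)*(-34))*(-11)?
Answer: 5984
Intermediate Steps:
y(l) = 16 (y(l) = -8*(1 - 3) = -8*(-2) = 16)
(y(-5)*(-34))*(-11) = (16*(-34))*(-11) = -544*(-11) = 5984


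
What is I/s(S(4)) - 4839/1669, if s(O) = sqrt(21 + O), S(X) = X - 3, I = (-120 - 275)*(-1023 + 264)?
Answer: -4839/1669 + 27255*sqrt(22)/2 ≈ 63916.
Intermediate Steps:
I = 299805 (I = -395*(-759) = 299805)
S(X) = -3 + X
I/s(S(4)) - 4839/1669 = 299805/(sqrt(21 + (-3 + 4))) - 4839/1669 = 299805/(sqrt(21 + 1)) - 4839*1/1669 = 299805/(sqrt(22)) - 4839/1669 = 299805*(sqrt(22)/22) - 4839/1669 = 27255*sqrt(22)/2 - 4839/1669 = -4839/1669 + 27255*sqrt(22)/2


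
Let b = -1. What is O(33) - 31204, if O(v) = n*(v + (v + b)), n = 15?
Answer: -30229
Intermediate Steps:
O(v) = -15 + 30*v (O(v) = 15*(v + (v - 1)) = 15*(v + (-1 + v)) = 15*(-1 + 2*v) = -15 + 30*v)
O(33) - 31204 = (-15 + 30*33) - 31204 = (-15 + 990) - 31204 = 975 - 31204 = -30229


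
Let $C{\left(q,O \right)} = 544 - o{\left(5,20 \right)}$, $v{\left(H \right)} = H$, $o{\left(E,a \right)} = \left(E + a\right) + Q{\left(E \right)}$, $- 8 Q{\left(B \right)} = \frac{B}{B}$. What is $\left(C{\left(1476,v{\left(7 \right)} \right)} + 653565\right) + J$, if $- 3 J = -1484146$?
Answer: $\frac{27571187}{24} \approx 1.1488 \cdot 10^{6}$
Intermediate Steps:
$Q{\left(B \right)} = - \frac{1}{8}$ ($Q{\left(B \right)} = - \frac{B \frac{1}{B}}{8} = \left(- \frac{1}{8}\right) 1 = - \frac{1}{8}$)
$J = \frac{1484146}{3}$ ($J = \left(- \frac{1}{3}\right) \left(-1484146\right) = \frac{1484146}{3} \approx 4.9472 \cdot 10^{5}$)
$o{\left(E,a \right)} = - \frac{1}{8} + E + a$ ($o{\left(E,a \right)} = \left(E + a\right) - \frac{1}{8} = - \frac{1}{8} + E + a$)
$C{\left(q,O \right)} = \frac{4153}{8}$ ($C{\left(q,O \right)} = 544 - \left(- \frac{1}{8} + 5 + 20\right) = 544 - \frac{199}{8} = \frac{4153}{8}$)
$\left(C{\left(1476,v{\left(7 \right)} \right)} + 653565\right) + J = \left(\frac{4153}{8} + 653565\right) + \frac{1484146}{3} = \frac{5232673}{8} + \frac{1484146}{3} = \frac{27571187}{24}$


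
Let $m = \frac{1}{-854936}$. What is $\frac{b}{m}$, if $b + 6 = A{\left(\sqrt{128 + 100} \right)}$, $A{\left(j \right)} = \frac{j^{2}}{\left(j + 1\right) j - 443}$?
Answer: $\frac{277855909872}{45997} + \frac{389850816 \sqrt{57}}{45997} \approx 6.1047 \cdot 10^{6}$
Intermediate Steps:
$A{\left(j \right)} = \frac{j^{2}}{-443 + j \left(1 + j\right)}$ ($A{\left(j \right)} = \frac{j^{2}}{\left(1 + j\right) j - 443} = \frac{j^{2}}{j \left(1 + j\right) - 443} = \frac{j^{2}}{-443 + j \left(1 + j\right)}$)
$b = -6 + \frac{228}{-215 + 2 \sqrt{57}}$ ($b = -6 + \frac{\left(\sqrt{128 + 100}\right)^{2}}{-443 + \sqrt{128 + 100} + \left(\sqrt{128 + 100}\right)^{2}} = -6 + \frac{\left(\sqrt{228}\right)^{2}}{-443 + \sqrt{228} + \left(\sqrt{228}\right)^{2}} = -6 + \frac{\left(2 \sqrt{57}\right)^{2}}{-443 + 2 \sqrt{57} + \left(2 \sqrt{57}\right)^{2}} = -6 + \frac{228}{-443 + 2 \sqrt{57} + 228} = -6 + \frac{228}{-215 + 2 \sqrt{57}} \approx -7.1406$)
$m = - \frac{1}{854936} \approx -1.1697 \cdot 10^{-6}$
$\frac{b}{m} = \frac{- \frac{325002}{45997} - \frac{456 \sqrt{57}}{45997}}{- \frac{1}{854936}} = \left(- \frac{325002}{45997} - \frac{456 \sqrt{57}}{45997}\right) \left(-854936\right) = \frac{277855909872}{45997} + \frac{389850816 \sqrt{57}}{45997}$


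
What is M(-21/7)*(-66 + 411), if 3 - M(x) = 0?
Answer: 1035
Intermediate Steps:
M(x) = 3 (M(x) = 3 - 1*0 = 3 + 0 = 3)
M(-21/7)*(-66 + 411) = 3*(-66 + 411) = 3*345 = 1035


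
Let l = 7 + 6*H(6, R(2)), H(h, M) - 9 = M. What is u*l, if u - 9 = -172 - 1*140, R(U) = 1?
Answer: -20301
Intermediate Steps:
H(h, M) = 9 + M
l = 67 (l = 7 + 6*(9 + 1) = 7 + 6*10 = 7 + 60 = 67)
u = -303 (u = 9 + (-172 - 1*140) = 9 + (-172 - 140) = 9 - 312 = -303)
u*l = -303*67 = -20301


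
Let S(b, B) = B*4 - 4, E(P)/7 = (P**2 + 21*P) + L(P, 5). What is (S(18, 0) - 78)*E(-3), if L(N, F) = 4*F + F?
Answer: 16646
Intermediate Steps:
L(N, F) = 5*F
E(P) = 175 + 7*P**2 + 147*P (E(P) = 7*((P**2 + 21*P) + 5*5) = 7*((P**2 + 21*P) + 25) = 7*(25 + P**2 + 21*P) = 175 + 7*P**2 + 147*P)
S(b, B) = -4 + 4*B (S(b, B) = 4*B - 4 = -4 + 4*B)
(S(18, 0) - 78)*E(-3) = ((-4 + 4*0) - 78)*(175 + 7*(-3)**2 + 147*(-3)) = ((-4 + 0) - 78)*(175 + 7*9 - 441) = (-4 - 78)*(175 + 63 - 441) = -82*(-203) = 16646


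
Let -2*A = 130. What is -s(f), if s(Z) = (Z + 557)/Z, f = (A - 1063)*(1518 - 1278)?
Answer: -270163/270720 ≈ -0.99794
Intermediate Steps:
A = -65 (A = -1/2*130 = -65)
f = -270720 (f = (-65 - 1063)*(1518 - 1278) = -1128*240 = -270720)
s(Z) = (557 + Z)/Z
-s(f) = -(557 - 270720)/(-270720) = -(-1)*(-270163)/270720 = -1*270163/270720 = -270163/270720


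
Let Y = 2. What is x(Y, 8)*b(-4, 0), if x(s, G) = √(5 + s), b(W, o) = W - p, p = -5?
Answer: √7 ≈ 2.6458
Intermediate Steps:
b(W, o) = 5 + W (b(W, o) = W - 1*(-5) = W + 5 = 5 + W)
x(Y, 8)*b(-4, 0) = √(5 + 2)*(5 - 4) = √7*1 = √7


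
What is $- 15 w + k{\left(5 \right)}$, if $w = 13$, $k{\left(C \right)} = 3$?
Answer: $-192$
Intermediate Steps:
$- 15 w + k{\left(5 \right)} = \left(-15\right) 13 + 3 = -195 + 3 = -192$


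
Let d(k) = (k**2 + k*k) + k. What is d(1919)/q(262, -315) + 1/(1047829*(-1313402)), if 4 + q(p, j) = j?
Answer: -921697668483414627/39910400423482 ≈ -23094.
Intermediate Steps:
d(k) = k + 2*k**2 (d(k) = (k**2 + k**2) + k = 2*k**2 + k = k + 2*k**2)
q(p, j) = -4 + j
d(1919)/q(262, -315) + 1/(1047829*(-1313402)) = (1919*(1 + 2*1919))/(-4 - 315) + 1/(1047829*(-1313402)) = (1919*(1 + 3838))/(-319) + (1/1047829)*(-1/1313402) = (1919*3839)*(-1/319) - 1/1376220704258 = 7367041*(-1/319) - 1/1376220704258 = -669731/29 - 1/1376220704258 = -921697668483414627/39910400423482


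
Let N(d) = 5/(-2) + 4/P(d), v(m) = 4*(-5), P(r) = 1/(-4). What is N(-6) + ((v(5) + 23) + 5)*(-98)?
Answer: -1605/2 ≈ -802.50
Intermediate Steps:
P(r) = -1/4
v(m) = -20
N(d) = -37/2 (N(d) = 5/(-2) + 4/(-1/4) = 5*(-1/2) + 4*(-4) = -5/2 - 16 = -37/2)
N(-6) + ((v(5) + 23) + 5)*(-98) = -37/2 + ((-20 + 23) + 5)*(-98) = -37/2 + (3 + 5)*(-98) = -37/2 + 8*(-98) = -37/2 - 784 = -1605/2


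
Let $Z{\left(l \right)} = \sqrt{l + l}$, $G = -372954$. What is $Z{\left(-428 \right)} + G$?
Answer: $-372954 + 2 i \sqrt{214} \approx -3.7295 \cdot 10^{5} + 29.257 i$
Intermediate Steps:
$Z{\left(l \right)} = \sqrt{2} \sqrt{l}$ ($Z{\left(l \right)} = \sqrt{2 l} = \sqrt{2} \sqrt{l}$)
$Z{\left(-428 \right)} + G = \sqrt{2} \sqrt{-428} - 372954 = \sqrt{2} \cdot 2 i \sqrt{107} - 372954 = 2 i \sqrt{214} - 372954 = -372954 + 2 i \sqrt{214}$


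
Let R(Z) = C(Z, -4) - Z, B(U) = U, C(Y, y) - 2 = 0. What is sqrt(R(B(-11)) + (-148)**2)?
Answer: sqrt(21917) ≈ 148.04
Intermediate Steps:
C(Y, y) = 2 (C(Y, y) = 2 + 0 = 2)
R(Z) = 2 - Z
sqrt(R(B(-11)) + (-148)**2) = sqrt((2 - 1*(-11)) + (-148)**2) = sqrt((2 + 11) + 21904) = sqrt(13 + 21904) = sqrt(21917)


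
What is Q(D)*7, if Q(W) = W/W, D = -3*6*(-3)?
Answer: 7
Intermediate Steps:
D = 54 (D = -18*(-3) = 54)
Q(W) = 1
Q(D)*7 = 1*7 = 7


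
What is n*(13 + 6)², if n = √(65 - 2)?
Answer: 1083*√7 ≈ 2865.3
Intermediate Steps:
n = 3*√7 (n = √63 = 3*√7 ≈ 7.9373)
n*(13 + 6)² = (3*√7)*(13 + 6)² = (3*√7)*19² = (3*√7)*361 = 1083*√7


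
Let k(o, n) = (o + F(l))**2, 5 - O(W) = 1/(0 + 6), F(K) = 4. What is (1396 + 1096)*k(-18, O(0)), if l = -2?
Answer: 488432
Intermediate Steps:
O(W) = 29/6 (O(W) = 5 - 1/(0 + 6) = 5 - 1/6 = 29/6)
k(o, n) = (4 + o)**2 (k(o, n) = (o + 4)**2 = (4 + o)**2)
(1396 + 1096)*k(-18, O(0)) = (1396 + 1096)*(4 - 18)**2 = 2492*(-14)**2 = 2492*196 = 488432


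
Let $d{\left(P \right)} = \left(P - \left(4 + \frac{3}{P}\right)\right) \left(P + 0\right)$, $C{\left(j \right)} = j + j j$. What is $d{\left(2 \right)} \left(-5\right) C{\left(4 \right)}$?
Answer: $700$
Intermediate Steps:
$C{\left(j \right)} = j + j^{2}$
$d{\left(P \right)} = P \left(-4 + P - \frac{3}{P}\right)$ ($d{\left(P \right)} = \left(-4 + P - \frac{3}{P}\right) P = P \left(-4 + P - \frac{3}{P}\right)$)
$d{\left(2 \right)} \left(-5\right) C{\left(4 \right)} = \left(-3 + 2^{2} - 8\right) \left(-5\right) 4 \left(1 + 4\right) = \left(-3 + 4 - 8\right) \left(-5\right) 4 \cdot 5 = \left(-7\right) \left(-5\right) 20 = 35 \cdot 20 = 700$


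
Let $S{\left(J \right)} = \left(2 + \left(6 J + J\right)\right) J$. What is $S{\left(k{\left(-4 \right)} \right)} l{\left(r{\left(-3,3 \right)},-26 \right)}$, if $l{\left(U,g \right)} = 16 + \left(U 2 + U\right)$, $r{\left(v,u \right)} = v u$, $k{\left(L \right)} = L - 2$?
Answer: $-2640$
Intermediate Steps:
$k{\left(L \right)} = -2 + L$ ($k{\left(L \right)} = L - 2 = -2 + L$)
$r{\left(v,u \right)} = u v$
$S{\left(J \right)} = J \left(2 + 7 J\right)$ ($S{\left(J \right)} = \left(2 + 7 J\right) J = J \left(2 + 7 J\right)$)
$l{\left(U,g \right)} = 16 + 3 U$ ($l{\left(U,g \right)} = 16 + \left(2 U + U\right) = 16 + 3 U$)
$S{\left(k{\left(-4 \right)} \right)} l{\left(r{\left(-3,3 \right)},-26 \right)} = \left(-2 - 4\right) \left(2 + 7 \left(-2 - 4\right)\right) \left(16 + 3 \cdot 3 \left(-3\right)\right) = - 6 \left(2 + 7 \left(-6\right)\right) \left(16 + 3 \left(-9\right)\right) = - 6 \left(2 - 42\right) \left(16 - 27\right) = \left(-6\right) \left(-40\right) \left(-11\right) = 240 \left(-11\right) = -2640$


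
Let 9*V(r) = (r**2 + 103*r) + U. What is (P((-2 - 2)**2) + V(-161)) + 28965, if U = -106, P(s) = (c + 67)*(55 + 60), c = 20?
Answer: 359962/9 ≈ 39996.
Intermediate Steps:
P(s) = 10005 (P(s) = (20 + 67)*(55 + 60) = 87*115 = 10005)
V(r) = -106/9 + r**2/9 + 103*r/9 (V(r) = ((r**2 + 103*r) - 106)/9 = (-106 + r**2 + 103*r)/9 = -106/9 + r**2/9 + 103*r/9)
(P((-2 - 2)**2) + V(-161)) + 28965 = (10005 + (-106/9 + (1/9)*(-161)**2 + (103/9)*(-161))) + 28965 = (10005 + (-106/9 + (1/9)*25921 - 16583/9)) + 28965 = (10005 + (-106/9 + 25921/9 - 16583/9)) + 28965 = (10005 + 9232/9) + 28965 = 99277/9 + 28965 = 359962/9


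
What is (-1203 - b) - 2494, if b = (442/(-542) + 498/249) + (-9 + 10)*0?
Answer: -1002208/271 ≈ -3698.2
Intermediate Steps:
b = 321/271 (b = (442*(-1/542) + 498*(1/249)) + 1*0 = (-221/271 + 2) + 0 = 321/271 + 0 = 321/271 ≈ 1.1845)
(-1203 - b) - 2494 = (-1203 - 1*321/271) - 2494 = (-1203 - 321/271) - 2494 = -326334/271 - 2494 = -1002208/271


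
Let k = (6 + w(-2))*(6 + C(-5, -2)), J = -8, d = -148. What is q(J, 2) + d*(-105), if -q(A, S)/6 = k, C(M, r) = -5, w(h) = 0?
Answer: 15504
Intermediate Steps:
k = 6 (k = (6 + 0)*(6 - 5) = 6*1 = 6)
q(A, S) = -36 (q(A, S) = -6*6 = -36)
q(J, 2) + d*(-105) = -36 - 148*(-105) = -36 + 15540 = 15504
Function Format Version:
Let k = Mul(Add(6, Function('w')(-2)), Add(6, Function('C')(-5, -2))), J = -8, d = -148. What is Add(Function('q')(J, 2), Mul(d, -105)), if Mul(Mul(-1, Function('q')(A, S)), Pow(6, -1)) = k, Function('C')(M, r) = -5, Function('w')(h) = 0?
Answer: 15504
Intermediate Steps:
k = 6 (k = Mul(Add(6, 0), Add(6, -5)) = Mul(6, 1) = 6)
Function('q')(A, S) = -36 (Function('q')(A, S) = Mul(-6, 6) = -36)
Add(Function('q')(J, 2), Mul(d, -105)) = Add(-36, Mul(-148, -105)) = Add(-36, 15540) = 15504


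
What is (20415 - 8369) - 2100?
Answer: 9946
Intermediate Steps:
(20415 - 8369) - 2100 = 12046 - 2100 = 9946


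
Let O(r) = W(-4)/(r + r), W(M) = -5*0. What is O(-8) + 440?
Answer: 440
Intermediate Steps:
W(M) = 0
O(r) = 0 (O(r) = 0/(r + r) = 0/(2*r) = (1/(2*r))*0 = 0)
O(-8) + 440 = 0 + 440 = 440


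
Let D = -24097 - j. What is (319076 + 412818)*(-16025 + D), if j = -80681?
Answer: 29684888746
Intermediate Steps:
D = 56584 (D = -24097 - 1*(-80681) = -24097 + 80681 = 56584)
(319076 + 412818)*(-16025 + D) = (319076 + 412818)*(-16025 + 56584) = 731894*40559 = 29684888746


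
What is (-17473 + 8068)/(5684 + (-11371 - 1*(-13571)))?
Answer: -1045/876 ≈ -1.1929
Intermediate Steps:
(-17473 + 8068)/(5684 + (-11371 - 1*(-13571))) = -9405/(5684 + (-11371 + 13571)) = -9405/(5684 + 2200) = -9405/7884 = -9405*1/7884 = -1045/876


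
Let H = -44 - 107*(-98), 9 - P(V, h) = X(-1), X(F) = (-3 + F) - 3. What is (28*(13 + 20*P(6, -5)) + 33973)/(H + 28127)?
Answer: 43297/38569 ≈ 1.1226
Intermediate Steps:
X(F) = -6 + F
P(V, h) = 16 (P(V, h) = 9 - (-6 - 1) = 9 - 1*(-7) = 9 + 7 = 16)
H = 10442 (H = -44 + 10486 = 10442)
(28*(13 + 20*P(6, -5)) + 33973)/(H + 28127) = (28*(13 + 20*16) + 33973)/(10442 + 28127) = (28*(13 + 320) + 33973)/38569 = (28*333 + 33973)*(1/38569) = (9324 + 33973)*(1/38569) = 43297*(1/38569) = 43297/38569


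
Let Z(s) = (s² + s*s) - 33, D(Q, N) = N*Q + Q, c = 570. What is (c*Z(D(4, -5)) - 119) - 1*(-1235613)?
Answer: 1508524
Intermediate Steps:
D(Q, N) = Q + N*Q
Z(s) = -33 + 2*s² (Z(s) = (s² + s²) - 33 = 2*s² - 33 = -33 + 2*s²)
(c*Z(D(4, -5)) - 119) - 1*(-1235613) = (570*(-33 + 2*(4*(1 - 5))²) - 119) - 1*(-1235613) = (570*(-33 + 2*(4*(-4))²) - 119) + 1235613 = (570*(-33 + 2*(-16)²) - 119) + 1235613 = (570*(-33 + 2*256) - 119) + 1235613 = (570*(-33 + 512) - 119) + 1235613 = (570*479 - 119) + 1235613 = (273030 - 119) + 1235613 = 272911 + 1235613 = 1508524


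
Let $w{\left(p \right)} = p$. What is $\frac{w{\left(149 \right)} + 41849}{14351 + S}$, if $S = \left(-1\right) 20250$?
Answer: $- \frac{41998}{5899} \approx -7.1195$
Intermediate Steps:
$S = -20250$
$\frac{w{\left(149 \right)} + 41849}{14351 + S} = \frac{149 + 41849}{14351 - 20250} = \frac{41998}{-5899} = 41998 \left(- \frac{1}{5899}\right) = - \frac{41998}{5899}$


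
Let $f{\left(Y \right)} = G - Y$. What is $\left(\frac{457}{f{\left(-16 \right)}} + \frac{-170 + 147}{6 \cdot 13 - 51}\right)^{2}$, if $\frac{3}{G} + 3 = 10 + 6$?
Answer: $\frac{24197046916}{32455809} \approx 745.54$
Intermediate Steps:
$G = \frac{3}{13}$ ($G = \frac{3}{-3 + \left(10 + 6\right)} = \frac{3}{-3 + 16} = \frac{3}{13} \approx 0.23077$)
$f{\left(Y \right)} = \frac{3}{13} - Y$
$\left(\frac{457}{f{\left(-16 \right)}} + \frac{-170 + 147}{6 \cdot 13 - 51}\right)^{2} = \left(\frac{457}{\frac{3}{13} - -16} + \frac{-170 + 147}{6 \cdot 13 - 51}\right)^{2} = \left(\frac{457}{\frac{3}{13} + 16} - \frac{23}{78 - 51}\right)^{2} = \left(\frac{457}{\frac{211}{13}} - \frac{23}{27}\right)^{2} = \left(457 \cdot \frac{13}{211} - \frac{23}{27}\right)^{2} = \left(\frac{5941}{211} - \frac{23}{27}\right)^{2} = \left(\frac{155554}{5697}\right)^{2} = \frac{24197046916}{32455809}$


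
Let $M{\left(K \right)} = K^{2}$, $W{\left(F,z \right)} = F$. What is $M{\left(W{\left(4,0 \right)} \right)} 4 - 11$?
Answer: $53$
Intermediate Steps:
$M{\left(W{\left(4,0 \right)} \right)} 4 - 11 = 4^{2} \cdot 4 - 11 = 16 \cdot 4 - 11 = 64 - 11 = 53$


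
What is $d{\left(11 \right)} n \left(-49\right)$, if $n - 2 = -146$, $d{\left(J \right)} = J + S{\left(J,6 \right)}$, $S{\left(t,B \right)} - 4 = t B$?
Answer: $571536$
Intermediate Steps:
$S{\left(t,B \right)} = 4 + B t$ ($S{\left(t,B \right)} = 4 + t B = 4 + B t$)
$d{\left(J \right)} = 4 + 7 J$ ($d{\left(J \right)} = J + \left(4 + 6 J\right) = 4 + 7 J$)
$n = -144$ ($n = 2 - 146 = -144$)
$d{\left(11 \right)} n \left(-49\right) = \left(4 + 7 \cdot 11\right) \left(-144\right) \left(-49\right) = \left(4 + 77\right) \left(-144\right) \left(-49\right) = 81 \left(-144\right) \left(-49\right) = \left(-11664\right) \left(-49\right) = 571536$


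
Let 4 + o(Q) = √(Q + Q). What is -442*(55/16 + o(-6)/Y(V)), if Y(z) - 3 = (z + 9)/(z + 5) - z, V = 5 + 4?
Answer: -500123/264 + 6188*I*√3/33 ≈ -1894.4 + 324.79*I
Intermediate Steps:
o(Q) = -4 + √2*√Q (o(Q) = -4 + √(Q + Q) = -4 + √(2*Q) = -4 + √2*√Q)
V = 9
Y(z) = 3 - z + (9 + z)/(5 + z) (Y(z) = 3 + ((z + 9)/(z + 5) - z) = 3 + ((9 + z)/(5 + z) - z) = 3 + (-z + (9 + z)/(5 + z)) = 3 - z + (9 + z)/(5 + z))
-442*(55/16 + o(-6)/Y(V)) = -442*(55/16 + (-4 + √2*√(-6))/(((24 - 1*9 - 1*9²)/(5 + 9)))) = -442*(55*(1/16) + (-4 + √2*(I*√6))/(((24 - 9 - 1*81)/14))) = -442*(55/16 + (-4 + 2*I*√3)/(((24 - 9 - 81)/14))) = -442*(55/16 + (-4 + 2*I*√3)/(((1/14)*(-66)))) = -442*(55/16 + (-4 + 2*I*√3)/(-33/7)) = -442*(55/16 + (-4 + 2*I*√3)*(-7/33)) = -442*(55/16 + (28/33 - 14*I*√3/33)) = -442*(2263/528 - 14*I*√3/33) = -500123/264 + 6188*I*√3/33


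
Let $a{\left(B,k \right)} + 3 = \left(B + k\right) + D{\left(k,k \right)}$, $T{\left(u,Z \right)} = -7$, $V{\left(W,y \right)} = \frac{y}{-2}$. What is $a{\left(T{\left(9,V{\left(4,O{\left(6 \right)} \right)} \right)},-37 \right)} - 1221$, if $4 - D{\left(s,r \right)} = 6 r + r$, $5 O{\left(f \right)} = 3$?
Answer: $-1005$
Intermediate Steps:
$O{\left(f \right)} = \frac{3}{5}$ ($O{\left(f \right)} = \frac{1}{5} \cdot 3 = \frac{3}{5}$)
$V{\left(W,y \right)} = - \frac{y}{2}$ ($V{\left(W,y \right)} = y \left(- \frac{1}{2}\right) = - \frac{y}{2}$)
$D{\left(s,r \right)} = 4 - 7 r$ ($D{\left(s,r \right)} = 4 - \left(6 r + r\right) = 4 - 7 r$)
$a{\left(B,k \right)} = 1 + B - 6 k$ ($a{\left(B,k \right)} = -3 - \left(-4 - B + 6 k\right) = -3 + \left(4 + B - 6 k\right) = 1 + B - 6 k$)
$a{\left(T{\left(9,V{\left(4,O{\left(6 \right)} \right)} \right)},-37 \right)} - 1221 = \left(1 - 7 - -222\right) - 1221 = \left(1 - 7 + 222\right) - 1221 = 216 - 1221 = -1005$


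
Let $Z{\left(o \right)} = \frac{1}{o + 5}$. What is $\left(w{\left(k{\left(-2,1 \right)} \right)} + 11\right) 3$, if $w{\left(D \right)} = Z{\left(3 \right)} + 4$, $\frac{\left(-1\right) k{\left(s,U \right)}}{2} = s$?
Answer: $\frac{363}{8} \approx 45.375$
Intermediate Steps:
$Z{\left(o \right)} = \frac{1}{5 + o}$
$k{\left(s,U \right)} = - 2 s$
$w{\left(D \right)} = \frac{33}{8}$ ($w{\left(D \right)} = \frac{1}{5 + 3} + 4 = \frac{1}{8} + 4 = \frac{33}{8}$)
$\left(w{\left(k{\left(-2,1 \right)} \right)} + 11\right) 3 = \left(\frac{33}{8} + 11\right) 3 = \frac{121}{8} \cdot 3 = \frac{363}{8}$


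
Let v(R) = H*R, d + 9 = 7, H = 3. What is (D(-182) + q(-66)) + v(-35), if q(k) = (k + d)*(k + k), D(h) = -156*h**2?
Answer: -5158473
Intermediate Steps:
d = -2 (d = -9 + 7 = -2)
v(R) = 3*R
q(k) = 2*k*(-2 + k) (q(k) = (k - 2)*(k + k) = (-2 + k)*(2*k) = 2*k*(-2 + k))
(D(-182) + q(-66)) + v(-35) = (-156*(-182)**2 + 2*(-66)*(-2 - 66)) + 3*(-35) = (-156*33124 + 2*(-66)*(-68)) - 105 = (-5167344 + 8976) - 105 = -5158368 - 105 = -5158473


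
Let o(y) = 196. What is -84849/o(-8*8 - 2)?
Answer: -84849/196 ≈ -432.90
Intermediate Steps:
-84849/o(-8*8 - 2) = -84849/196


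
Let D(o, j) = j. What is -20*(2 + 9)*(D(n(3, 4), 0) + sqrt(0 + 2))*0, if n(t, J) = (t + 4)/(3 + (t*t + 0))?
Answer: 0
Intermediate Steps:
n(t, J) = (4 + t)/(3 + t**2) (n(t, J) = (4 + t)/(3 + (t**2 + 0)) = (4 + t)/(3 + t**2))
-20*(2 + 9)*(D(n(3, 4), 0) + sqrt(0 + 2))*0 = -20*(2 + 9)*(0 + sqrt(0 + 2))*0 = -220*(0 + sqrt(2))*0 = -220*sqrt(2)*0 = -220*0 = -20*0 = 0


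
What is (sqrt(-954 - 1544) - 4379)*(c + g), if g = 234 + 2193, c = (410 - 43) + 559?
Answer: -14682787 + 3353*I*sqrt(2498) ≈ -1.4683e+7 + 1.6758e+5*I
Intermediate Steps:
c = 926 (c = 367 + 559 = 926)
g = 2427
(sqrt(-954 - 1544) - 4379)*(c + g) = (sqrt(-954 - 1544) - 4379)*(926 + 2427) = (sqrt(-2498) - 4379)*3353 = (I*sqrt(2498) - 4379)*3353 = (-4379 + I*sqrt(2498))*3353 = -14682787 + 3353*I*sqrt(2498)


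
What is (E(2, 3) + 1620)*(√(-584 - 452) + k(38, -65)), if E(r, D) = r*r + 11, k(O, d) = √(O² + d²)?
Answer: 1635*√5669 + 3270*I*√259 ≈ 1.231e+5 + 52626.0*I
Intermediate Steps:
E(r, D) = 11 + r² (E(r, D) = r² + 11 = 11 + r²)
(E(2, 3) + 1620)*(√(-584 - 452) + k(38, -65)) = ((11 + 2²) + 1620)*(√(-584 - 452) + √(38² + (-65)²)) = ((11 + 4) + 1620)*(√(-1036) + √(1444 + 4225)) = (15 + 1620)*(2*I*√259 + √5669) = 1635*(√5669 + 2*I*√259) = 1635*√5669 + 3270*I*√259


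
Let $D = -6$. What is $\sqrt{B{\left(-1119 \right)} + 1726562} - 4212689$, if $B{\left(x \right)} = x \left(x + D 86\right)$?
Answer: $-4212689 + \sqrt{3556127} \approx -4.2108 \cdot 10^{6}$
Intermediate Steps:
$B{\left(x \right)} = x \left(-516 + x\right)$ ($B{\left(x \right)} = x \left(x - 516\right) = x \left(-516 + x\right)$)
$\sqrt{B{\left(-1119 \right)} + 1726562} - 4212689 = \sqrt{- 1119 \left(-516 - 1119\right) + 1726562} - 4212689 = \sqrt{\left(-1119\right) \left(-1635\right) + 1726562} - 4212689 = \sqrt{1829565 + 1726562} - 4212689 = \sqrt{3556127} - 4212689 = -4212689 + \sqrt{3556127}$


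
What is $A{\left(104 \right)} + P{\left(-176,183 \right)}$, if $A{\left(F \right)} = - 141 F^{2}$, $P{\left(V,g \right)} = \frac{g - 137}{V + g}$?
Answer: $- \frac{10675346}{7} \approx -1.5251 \cdot 10^{6}$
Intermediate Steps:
$P{\left(V,g \right)} = \frac{-137 + g}{V + g}$
$A{\left(104 \right)} + P{\left(-176,183 \right)} = - 141 \cdot 104^{2} + \frac{-137 + 183}{-176 + 183} = \left(-141\right) 10816 + \frac{1}{7} \cdot 46 = -1525056 + \frac{1}{7} \cdot 46 = -1525056 + \frac{46}{7} = - \frac{10675346}{7}$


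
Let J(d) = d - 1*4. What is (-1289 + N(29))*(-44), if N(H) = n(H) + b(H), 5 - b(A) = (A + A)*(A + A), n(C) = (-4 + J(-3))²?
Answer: 199188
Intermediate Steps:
J(d) = -4 + d (J(d) = d - 4 = -4 + d)
n(C) = 121 (n(C) = (-4 + (-4 - 3))² = (-4 - 7)² = (-11)² = 121)
b(A) = 5 - 4*A² (b(A) = 5 - (A + A)*(A + A) = 5 - 2*A*2*A = 5 - 4*A²)
N(H) = 126 - 4*H² (N(H) = 121 + (5 - 4*H²) = 126 - 4*H²)
(-1289 + N(29))*(-44) = (-1289 + (126 - 4*29²))*(-44) = (-1289 + (126 - 4*841))*(-44) = (-1289 + (126 - 3364))*(-44) = (-1289 - 3238)*(-44) = -4527*(-44) = 199188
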